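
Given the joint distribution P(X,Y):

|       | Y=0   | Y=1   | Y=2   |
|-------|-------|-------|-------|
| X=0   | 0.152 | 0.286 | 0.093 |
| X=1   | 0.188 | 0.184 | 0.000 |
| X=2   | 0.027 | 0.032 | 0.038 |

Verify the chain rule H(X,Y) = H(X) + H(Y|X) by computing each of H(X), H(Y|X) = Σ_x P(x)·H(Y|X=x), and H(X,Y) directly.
H(X) = 1.3421 bits, H(Y|X) = 1.2877 bits, H(X,Y) = 2.6298 bits

Marginal of X (row sums):
  P(X=0) = 0.152 + 0.286 + 0.093 = 0.531
  P(X=1) = 0.188 + 0.184 + 0.000 = 0.372
  P(X=2) = 0.027 + 0.032 + 0.038 = 0.097
H(X) = -[0.531·log₂(0.531) + 0.372·log₂(0.372) + 0.097·log₂(0.097)]
  = 0.48492 + 0.53070 + 0.32649 = 1.3421 bits

H(Y|X) = Σ_x P(x)·H(Y|X=x):
  X=0: P(X=0) = 0.531, P(Y|X=0) = (152/531, 286/531, 31/177) → H(Y|X=0) = 1.43760
  X=1: P(X=1) = 0.372, P(Y|X=1) = (47/93, 46/93, 0) → H(Y|X=1) = 0.99992
  X=2: P(X=2) = 0.097, P(Y|X=2) = (27/97, 32/97, 38/97) → H(Y|X=2) = 1.57101
H(Y|X) = 0.531·1.43760 + 0.372·0.99992 + 0.097·1.57101 = 1.2877 bits

H(X,Y) = -Σ_{x,y} P(x,y) log₂ P(x,y). Per-cell terms -P(x,y)·log₂P(x,y):
  X=0: 0.41311, 0.51649, 0.31868
  X=1: 0.45330, 0.44937, 0.00000
  X=2: 0.14069, 0.15891, 0.17928
  (cells with P = 0 contribute 0)
Sum of the 9 terms: H(X,Y) = 2.6298 bits

Chain rule check:
  H(X) + H(Y|X) = 1.3421 + 1.2877 = 2.6298 bits
  H(X,Y) = 2.6298 bits
✓ Chain rule verified.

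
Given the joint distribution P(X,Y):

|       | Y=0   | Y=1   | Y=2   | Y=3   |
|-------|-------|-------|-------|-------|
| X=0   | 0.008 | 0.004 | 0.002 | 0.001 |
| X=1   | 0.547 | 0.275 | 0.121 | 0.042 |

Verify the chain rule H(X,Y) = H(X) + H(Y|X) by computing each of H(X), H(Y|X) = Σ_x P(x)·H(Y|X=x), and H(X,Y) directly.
H(X) = 0.1124 bits, H(Y|X) = 1.5522 bits, H(X,Y) = 1.6645 bits

Marginal of X (row sums):
  P(X=0) = 0.008 + 0.004 + 0.002 + 0.001 = 0.015
  P(X=1) = 0.547 + 0.275 + 0.121 + 0.042 = 0.985
H(X) = -[0.015·log₂(0.015) + 0.985·log₂(0.985)]
  = 0.090883 + 0.021477 = 0.1124 bits

H(Y|X) = Σ_x P(x)·H(Y|X=x):
  X=0: P(X=0) = 0.015, P(Y|X=0) = (8/15, 4/15, 2/15, 1/15) → H(Y|X=0) = 1.640224
  X=1: P(X=1) = 0.985, P(Y|X=1) = (547/985, 55/197, 121/985, 42/985) → H(Y|X=1) = 1.550837
H(Y|X) = 0.015·1.640224 + 0.985·1.550837 = 1.5522 bits

H(X,Y) = -Σ_{x,y} P(x,y) log₂ P(x,y). Per-cell terms -P(x,y)·log₂P(x,y):
  X=0: 0.055726, 0.031863, 0.017932, 0.009966
  X=1: 0.476102, 0.512187, 0.368677, 0.192086
Sum of the 8 terms: H(X,Y) = 1.6645 bits

Chain rule check:
  H(X) + H(Y|X) = 0.1124 + 1.5522 = 1.6646 bits
  H(X,Y) = 1.6645 bits
✓ Chain rule verified (Δ = 0.0001 is 4-dp rounding noise: each of the three values was rounded independently).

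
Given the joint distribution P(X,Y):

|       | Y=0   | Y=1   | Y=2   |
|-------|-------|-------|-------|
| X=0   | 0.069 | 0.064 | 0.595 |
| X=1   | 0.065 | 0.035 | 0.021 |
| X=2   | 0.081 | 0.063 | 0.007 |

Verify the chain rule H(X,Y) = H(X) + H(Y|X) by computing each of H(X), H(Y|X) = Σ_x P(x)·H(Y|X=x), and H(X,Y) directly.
H(X) = 1.1139 bits, H(Y|X) = 0.9894 bits, H(X,Y) = 2.1034 bits

Marginal of X (row sums):
  P(X=0) = 0.069 + 0.064 + 0.595 = 0.728
  P(X=1) = 0.065 + 0.035 + 0.021 = 0.121
  P(X=2) = 0.081 + 0.063 + 0.007 = 0.151
H(X) = -[0.728·log₂(0.728) + 0.121·log₂(0.121) + 0.151·log₂(0.151)]
  = 0.3334 + 0.3687 + 0.4118 = 1.1139 bits

H(Y|X) = Σ_x P(x)·H(Y|X=x):
  X=0: P(X=0) = 0.728, P(Y|X=0) = (69/728, 8/91, 85/104) → H(Y|X=0) = 0.8684
  X=1: P(X=1) = 0.121, P(Y|X=1) = (65/121, 35/121, 21/121) → H(Y|X=1) = 1.4377
  X=2: P(X=2) = 0.151, P(Y|X=2) = (81/151, 63/151, 7/151) → H(Y|X=2) = 1.2136
H(Y|X) = 0.728·0.8684 + 0.121·1.4377 + 0.151·1.2136 = 0.9894 bits

H(X,Y) = -Σ_{x,y} P(x,y) log₂ P(x,y). Per-cell terms -P(x,y)·log₂P(x,y):
  X=0: 0.2662, 0.2538, 0.4457
  X=1: 0.2563, 0.1693, 0.1170
  X=2: 0.2937, 0.2513, 0.0501
Sum of the 9 terms: H(X,Y) = 2.1034 bits

Chain rule check:
  H(X) + H(Y|X) = 1.1139 + 0.9894 = 2.1033 bits
  H(X,Y) = 2.1034 bits
✓ Chain rule verified (Δ = 0.0001 is 4-dp rounding noise: each of the three values was rounded independently).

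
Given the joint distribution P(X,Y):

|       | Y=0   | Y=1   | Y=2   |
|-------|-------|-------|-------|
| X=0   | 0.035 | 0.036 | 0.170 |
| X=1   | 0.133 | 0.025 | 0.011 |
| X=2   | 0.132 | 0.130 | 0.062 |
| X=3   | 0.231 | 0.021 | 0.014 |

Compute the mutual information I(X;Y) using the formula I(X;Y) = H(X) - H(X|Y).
0.3495 bits

I(X;Y) = H(X) - H(X|Y)

Marginal of X (row sums):
  P(X=0) = 0.035 + 0.036 + 0.170 = 0.241
  P(X=1) = 0.133 + 0.025 + 0.011 = 0.169
  P(X=2) = 0.132 + 0.130 + 0.062 = 0.324
  P(X=3) = 0.231 + 0.021 + 0.014 = 0.266
H(X) = -[0.241·log₂(0.241) + 0.169·log₂(0.169) + 0.324·log₂(0.324) + 0.266·log₂(0.266)]
  = 0.4947 + 0.4335 + 0.5268 + 0.5082 = 1.9632 bits

Marginal of Y (column sums):
  P(Y=0) = 0.035 + 0.133 + 0.132 + 0.231 = 0.531
  P(Y=1) = 0.036 + 0.025 + 0.130 + 0.021 = 0.212
  P(Y=2) = 0.170 + 0.011 + 0.062 + 0.014 = 0.257
H(X|Y) = Σ_y P(y)·H(X|Y=y):
  Y=0: P(Y=0) = 0.531, P(X|Y=0) = (35/531, 133/531, 44/177, 77/177) → H(X|Y=0) = 1.7805
  Y=1: P(Y=1) = 0.212, P(X|Y=1) = (9/53, 25/212, 65/106, 21/212) → H(X|Y=1) = 1.5611
  Y=2: P(Y=2) = 0.257, P(X|Y=2) = (170/257, 11/257, 62/257, 14/257) → H(X|Y=2) = 1.3126
H(X|Y) = 0.531·1.7805 + 0.212·1.5611 + 0.257·1.3126 = 1.6137 bits

I(X;Y) = H(X) - H(X|Y) = 1.9632 - 1.6137 = 0.3495 bits

Cross-check via I(X;Y) = H(X) + H(Y) - H(X,Y): computing H(Y) from the column sums and H(X,Y) from the 12 cells in the same way gives H(Y) = 1.4631 bits and H(X,Y) = 3.0768 bits, so
I(X;Y) = 1.9632 + 1.4631 - 3.0768 = 0.3495 bits ✓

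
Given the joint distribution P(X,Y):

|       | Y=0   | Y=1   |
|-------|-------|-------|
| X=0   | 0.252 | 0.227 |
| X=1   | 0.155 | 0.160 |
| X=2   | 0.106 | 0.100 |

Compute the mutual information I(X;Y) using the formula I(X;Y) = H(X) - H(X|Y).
0.0006 bits

I(X;Y) = H(X) - H(X|Y)

Marginal of X (row sums):
  P(X=0) = 0.252 + 0.227 = 0.479
  P(X=1) = 0.155 + 0.160 = 0.315
  P(X=2) = 0.106 + 0.100 = 0.206
H(X) = -[0.479·log₂(0.479) + 0.315·log₂(0.315) + 0.206·log₂(0.206)]
  = 0.508651 + 0.524972 + 0.469532 = 1.503155 bits

Marginal of Y (column sums):
  P(Y=0) = 0.252 + 0.155 + 0.106 = 0.513
  P(Y=1) = 0.227 + 0.160 + 0.100 = 0.487
H(X|Y) = Σ_y P(y)·H(X|Y=y):
  Y=0: P(Y=0) = 0.513, P(X|Y=0) = (28/57, 155/513, 106/513) → H(X|Y=0) = 1.495537
  Y=1: P(Y=1) = 0.487, P(X|Y=1) = (227/487, 160/487, 100/487) → H(X|Y=1) = 1.509871
H(X|Y) = 0.513·1.495537 + 0.487·1.509871 = 1.502518 bits

I(X;Y) = H(X) - H(X|Y) = 1.503155 - 1.502518 = 0.0006 bits

Cross-check via I(X;Y) = H(X) + H(Y) - H(X,Y): computing H(Y) from the column sums and H(X,Y) from the 6 cells in the same way gives H(Y) = 0.999512 bits and H(X,Y) = 2.502030 bits, so
I(X;Y) = 1.503155 + 0.999512 - 2.502030 = 0.0006 bits ✓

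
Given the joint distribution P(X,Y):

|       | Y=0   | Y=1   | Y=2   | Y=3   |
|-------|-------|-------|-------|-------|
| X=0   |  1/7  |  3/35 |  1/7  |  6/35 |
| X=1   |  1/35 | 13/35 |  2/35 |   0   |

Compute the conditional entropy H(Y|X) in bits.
1.4606 bits

H(Y|X) = H(X,Y) - H(X)

H(X,Y) = -Σ_{x,y} P(x,y) log₂ P(x,y). Per-cell terms -P(x,y)·log₂P(x,y):
  X=0: 0.40105, 0.30380, 0.40105, 0.43617
  X=1: 0.14655, 0.53071, 0.23596, 0.00000
  (cells with P = 0 contribute 0)
Sum of the 8 terms: H(X,Y) = 2.4553 bits

Marginal of X (row sums):
  P(X=0) = 1/7 + 3/35 + 1/7 + 6/35 = 19/35
  P(X=1) = 1/35 + 13/35 + 2/35 + 0 = 16/35
H(X) = -[(19/35)·log₂(19/35) + (16/35)·log₂(16/35)]
  = 0.47845 + 0.51624 = 0.9947 bits

H(Y|X) = H(X,Y) - H(X) = 2.4553 - 0.9947 = 1.4606 bits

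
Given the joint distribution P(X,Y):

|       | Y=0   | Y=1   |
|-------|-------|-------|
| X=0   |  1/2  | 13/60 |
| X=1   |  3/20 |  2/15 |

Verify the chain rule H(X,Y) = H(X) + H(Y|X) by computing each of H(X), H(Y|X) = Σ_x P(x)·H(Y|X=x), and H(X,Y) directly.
H(X) = 0.8600 bits, H(Y|X) = 0.9162 bits, H(X,Y) = 1.7762 bits

Marginal of X (row sums):
  P(X=0) = 1/2 + 13/60 = 43/60
  P(X=1) = 3/20 + 2/15 = 17/60
H(X) = -[(43/60)·log₂(43/60) + (17/60)·log₂(17/60)]
  = 0.344449 + 0.515505 = 0.8600 bits

H(Y|X) = Σ_x P(x)·H(Y|X=x):
  X=0: P(X=0) = 43/60, P(Y|X=0) = (30/43, 13/43) → H(Y|X=0) = 0.884115
  X=1: P(X=1) = 17/60, P(Y|X=1) = (9/17, 8/17) → H(Y|X=1) = 0.997503
H(Y|X) = (43/60)·0.884115 + (17/60)·0.997503 = 0.9162 bits

H(X,Y) = -Σ_{x,y} P(x,y) log₂ P(x,y). Per-cell terms -P(x,y)·log₂P(x,y):
  X=0: 0.500000, 0.478064
  X=1: 0.410545, 0.387585
Sum of the 4 terms: H(X,Y) = 1.7762 bits

Chain rule check:
  H(X) + H(Y|X) = 0.8600 + 0.9162 = 1.7762 bits
  H(X,Y) = 1.7762 bits
✓ Chain rule verified.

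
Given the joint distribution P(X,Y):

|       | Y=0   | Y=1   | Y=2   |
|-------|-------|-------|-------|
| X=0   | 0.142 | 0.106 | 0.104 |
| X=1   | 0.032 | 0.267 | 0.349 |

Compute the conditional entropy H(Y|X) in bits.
1.3444 bits

H(Y|X) = H(X,Y) - H(X)

H(X,Y) = -Σ_{x,y} P(x,y) log₂ P(x,y). Per-cell terms -P(x,y)·log₂P(x,y):
  X=0: 0.399877, 0.343214, 0.339596
  X=1: 0.158905, 0.508659, 0.530027
Sum of the 6 terms: H(X,Y) = 2.28028 bits

Marginal of X (row sums):
  P(X=0) = 0.142 + 0.106 + 0.104 = 0.352
  P(X=1) = 0.032 + 0.267 + 0.349 = 0.648
H(X) = -[0.352·log₂(0.352) + 0.648·log₂(0.648)]
  = 0.530236 + 0.405605 = 0.93584 bits

H(Y|X) = H(X,Y) - H(X) = 2.28028 - 0.93584 = 1.3444 bits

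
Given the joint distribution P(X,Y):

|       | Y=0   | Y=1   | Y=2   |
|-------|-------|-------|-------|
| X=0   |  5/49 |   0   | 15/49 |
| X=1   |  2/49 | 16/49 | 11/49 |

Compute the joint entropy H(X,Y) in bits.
2.0582 bits

H(X,Y) = -Σ_{x,y} P(x,y) log₂ P(x,y). Per-cell terms -P(x,y)·log₂P(x,y):
  X=0: 0.335998, 0.000000, 0.522802
  X=1: 0.188356, 0.527252, 0.483838
  (cells with P = 0 contribute 0)
Sum of the 6 terms: H(X,Y) = 2.0582 bits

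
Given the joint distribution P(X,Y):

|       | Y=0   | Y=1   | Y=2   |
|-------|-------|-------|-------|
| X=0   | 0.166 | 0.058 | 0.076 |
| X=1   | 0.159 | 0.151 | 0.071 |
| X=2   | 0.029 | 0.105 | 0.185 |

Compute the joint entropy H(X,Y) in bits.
2.9954 bits

H(X,Y) = -Σ_{x,y} P(x,y) log₂ P(x,y). Per-cell terms -P(x,y)·log₂P(x,y):
  X=0: 0.4301, 0.2383, 0.2826
  X=1: 0.4218, 0.4118, 0.2709
  X=2: 0.1481, 0.3414, 0.4504
Sum of the 9 terms: H(X,Y) = 2.9954 bits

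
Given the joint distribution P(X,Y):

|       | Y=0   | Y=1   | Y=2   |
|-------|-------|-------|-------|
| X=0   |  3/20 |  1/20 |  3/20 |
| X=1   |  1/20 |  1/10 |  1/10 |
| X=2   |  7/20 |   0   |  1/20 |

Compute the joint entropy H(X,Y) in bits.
2.6639 bits

H(X,Y) = -Σ_{x,y} P(x,y) log₂ P(x,y). Per-cell terms -P(x,y)·log₂P(x,y):
  X=0: 0.41054, 0.21610, 0.41054
  X=1: 0.21610, 0.33219, 0.33219
  X=2: 0.53010, 0.00000, 0.21610
  (cells with P = 0 contribute 0)
Sum of the 9 terms: H(X,Y) = 2.6639 bits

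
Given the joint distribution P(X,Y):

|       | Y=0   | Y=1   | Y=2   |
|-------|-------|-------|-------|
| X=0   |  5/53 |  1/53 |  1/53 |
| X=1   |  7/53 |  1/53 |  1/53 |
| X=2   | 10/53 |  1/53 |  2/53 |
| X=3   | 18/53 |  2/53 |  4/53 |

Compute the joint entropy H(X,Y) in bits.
2.8687 bits

H(X,Y) = -Σ_{x,y} P(x,y) log₂ P(x,y). Per-cell terms -P(x,y)·log₂P(x,y):
  X=0: 0.32132, 0.10807, 0.10807
  X=1: 0.38574, 0.10807, 0.10807
  X=2: 0.45396, 0.10807, 0.17841
  X=3: 0.52913, 0.17841, 0.28135
Sum of the 12 terms: H(X,Y) = 2.8687 bits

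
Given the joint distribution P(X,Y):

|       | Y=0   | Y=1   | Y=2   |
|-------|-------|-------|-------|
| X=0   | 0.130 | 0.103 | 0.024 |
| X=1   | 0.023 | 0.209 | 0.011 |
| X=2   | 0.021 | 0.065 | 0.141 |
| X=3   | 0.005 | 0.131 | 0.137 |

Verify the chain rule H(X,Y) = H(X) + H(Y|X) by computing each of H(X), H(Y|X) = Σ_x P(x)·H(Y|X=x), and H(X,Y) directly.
H(X) = 1.9967 bits, H(Y|X) = 1.1087 bits, H(X,Y) = 3.1054 bits

Marginal of X (row sums):
  P(X=0) = 0.130 + 0.103 + 0.024 = 0.257
  P(X=1) = 0.023 + 0.209 + 0.011 = 0.243
  P(X=2) = 0.021 + 0.065 + 0.141 = 0.227
  P(X=3) = 0.005 + 0.131 + 0.137 = 0.273
H(X) = -[0.257·log₂(0.257) + 0.243·log₂(0.243) + 0.227·log₂(0.227) + 0.273·log₂(0.273)]
  = 0.50376 + 0.49596 + 0.48561 + 0.51134 = 1.9967 bits

H(Y|X) = Σ_x P(x)·H(Y|X=x):
  X=0: P(X=0) = 0.257, P(Y|X=0) = (130/257, 103/257, 24/257) → H(Y|X=0) = 1.34548
  X=1: P(X=1) = 0.243, P(Y|X=1) = (23/243, 209/243, 11/243) → H(Y|X=1) = 0.71109
  X=2: P(X=2) = 0.227, P(Y|X=2) = (21/227, 65/227, 141/227) → H(Y|X=2) = 1.26104
  X=3: P(X=3) = 0.273, P(Y|X=3) = (5/273, 131/273, 137/273) → H(Y|X=3) = 1.11320
H(Y|X) = 0.257·1.34548 + 0.243·0.71109 + 0.227·1.26104 + 0.273·1.11320 = 1.1087 bits

H(X,Y) = -Σ_{x,y} P(x,y) log₂ P(x,y). Per-cell terms -P(x,y)·log₂P(x,y):
  X=0: 0.38264, 0.33777, 0.12914
  X=1: 0.12517, 0.47201, 0.07157
  X=2: 0.11704, 0.25632, 0.39850
  X=3: 0.03822, 0.38414, 0.39288
Sum of the 12 terms: H(X,Y) = 3.1054 bits

Chain rule check:
  H(X) + H(Y|X) = 1.9967 + 1.1087 = 3.1054 bits
  H(X,Y) = 3.1054 bits
✓ Chain rule verified.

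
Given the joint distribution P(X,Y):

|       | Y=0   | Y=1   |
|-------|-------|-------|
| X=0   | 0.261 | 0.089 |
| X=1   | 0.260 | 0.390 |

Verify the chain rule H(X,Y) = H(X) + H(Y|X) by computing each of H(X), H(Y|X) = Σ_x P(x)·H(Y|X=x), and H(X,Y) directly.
H(X) = 0.9341 bits, H(Y|X) = 0.9174 bits, H(X,Y) = 1.8515 bits

Marginal of X (row sums):
  P(X=0) = 0.261 + 0.089 = 0.350
  P(X=1) = 0.260 + 0.390 = 0.650
H(X) = -[0.350·log₂(0.350) + 0.650·log₂(0.650)]
  = 0.53010 + 0.40397 = 0.9341 bits

H(Y|X) = Σ_x P(x)·H(Y|X=x):
  X=0: P(X=0) = 0.350, P(Y|X=0) = (261/350, 89/350) → H(Y|X=0) = 0.81800
  X=1: P(X=1) = 0.650, P(Y|X=1) = (2/5, 3/5) → H(Y|X=1) = 0.97095
H(Y|X) = 0.350·0.81800 + 0.650·0.97095 = 0.9174 bits

H(X,Y) = -Σ_{x,y} P(x,y) log₂ P(x,y). Per-cell terms -P(x,y)·log₂P(x,y):
  X=0: 0.50579, 0.31061
  X=1: 0.50529, 0.52980
Sum of the 4 terms: H(X,Y) = 1.8515 bits

Chain rule check:
  H(X) + H(Y|X) = 0.9341 + 0.9174 = 1.8515 bits
  H(X,Y) = 1.8515 bits
✓ Chain rule verified.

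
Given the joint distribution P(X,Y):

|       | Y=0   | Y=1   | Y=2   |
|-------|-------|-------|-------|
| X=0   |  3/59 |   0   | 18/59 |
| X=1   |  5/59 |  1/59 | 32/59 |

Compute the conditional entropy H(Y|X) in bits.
0.6820 bits

H(Y|X) = H(X,Y) - H(X)

H(X,Y) = -Σ_{x,y} P(x,y) log₂ P(x,y). Per-cell terms -P(x,y)·log₂P(x,y):
  X=0: 0.2185261, 0.0000000, 0.5225242
  X=1: 0.3017555, 0.0997058, 0.4787217
  (cells with P = 0 contribute 0)
Sum of the 6 terms: H(X,Y) = 1.621233 bits

Marginal of X (row sums):
  P(X=0) = 3/59 + 0 + 18/59 = 21/59
  P(X=1) = 5/59 + 1/59 + 32/59 = 38/59
H(X) = -[(21/59)·log₂(21/59) + (38/59)·log₂(38/59)]
  = 0.5304549 + 0.4087998 = 0.939255 bits

H(Y|X) = H(X,Y) - H(X) = 1.621233 - 0.939255 = 0.6820 bits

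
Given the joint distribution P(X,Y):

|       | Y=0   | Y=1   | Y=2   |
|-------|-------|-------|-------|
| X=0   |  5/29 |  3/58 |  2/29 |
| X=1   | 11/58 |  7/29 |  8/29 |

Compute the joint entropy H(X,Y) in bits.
2.3868 bits

H(X,Y) = -Σ_{x,y} P(x,y) log₂ P(x,y). Per-cell terms -P(x,y)·log₂P(x,y):
  X=0: 0.4373, 0.2210, 0.2661
  X=1: 0.4549, 0.4950, 0.5125
Sum of the 6 terms: H(X,Y) = 2.3868 bits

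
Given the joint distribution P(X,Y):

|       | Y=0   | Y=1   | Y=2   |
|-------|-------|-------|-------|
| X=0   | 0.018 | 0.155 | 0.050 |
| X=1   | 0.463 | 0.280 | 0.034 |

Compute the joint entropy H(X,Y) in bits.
1.9318 bits

H(X,Y) = -Σ_{x,y} P(x,y) log₂ P(x,y). Per-cell terms -P(x,y)·log₂P(x,y):
  X=0: 0.1043, 0.4169, 0.2161
  X=1: 0.5144, 0.5142, 0.1659
Sum of the 6 terms: H(X,Y) = 1.9318 bits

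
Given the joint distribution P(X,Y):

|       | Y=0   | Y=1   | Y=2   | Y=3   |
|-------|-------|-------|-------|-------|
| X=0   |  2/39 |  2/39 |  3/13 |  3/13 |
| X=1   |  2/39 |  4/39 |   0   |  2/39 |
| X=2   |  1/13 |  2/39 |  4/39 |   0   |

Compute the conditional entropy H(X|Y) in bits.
1.0769 bits

H(X|Y) = H(X,Y) - H(Y)

H(X,Y) = -Σ_{x,y} P(x,y) log₂ P(x,y). Per-cell terms -P(x,y)·log₂P(x,y):
  X=0: 0.2197642, 0.2197642, 0.4881871, 0.4881871
  X=1: 0.2197642, 0.3369643, 0.0000000, 0.2197642
  X=2: 0.2846492, 0.2197642, 0.3369643, 0.0000000
  (cells with P = 0 contribute 0)
Sum of the 12 terms: H(X,Y) = 3.033773 bits

Marginal of Y (column sums):
  P(Y=0) = 2/39 + 2/39 + 1/13 = 7/39
  P(Y=1) = 2/39 + 4/39 + 2/39 = 8/39
  P(Y=2) = 3/13 + 0 + 4/39 = 1/3
  P(Y=3) = 3/13 + 2/39 + 0 = 11/39
H(Y) = -[(7/39)·log₂(7/39) + (8/39)·log₂(8/39) + (1/3)·log₂(1/3) + (11/39)·log₂(11/39)]
  = 0.4447777 + 0.4688005 + 0.5283208 + 0.5150173 = 1.956916 bits

H(X|Y) = H(X,Y) - H(Y) = 3.033773 - 1.956916 = 1.0769 bits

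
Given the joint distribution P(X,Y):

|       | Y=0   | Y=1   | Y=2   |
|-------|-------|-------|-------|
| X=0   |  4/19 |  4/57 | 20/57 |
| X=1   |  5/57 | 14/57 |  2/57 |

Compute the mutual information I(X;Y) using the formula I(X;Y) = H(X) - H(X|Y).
0.2778 bits

I(X;Y) = H(X) - H(X|Y)

Marginal of X (row sums):
  P(X=0) = 4/19 + 4/57 + 20/57 = 12/19
  P(X=1) = 5/57 + 14/57 + 2/57 = 7/19
H(X) = -[(12/19)·log₂(12/19) + (7/19)·log₂(7/19)]
  = 0.41871 + 0.53074 = 0.94945 bits

Marginal of Y (column sums):
  P(Y=0) = 4/19 + 5/57 = 17/57
  P(Y=1) = 4/57 + 14/57 = 6/19
  P(Y=2) = 20/57 + 2/57 = 22/57
H(X|Y) = Σ_y P(y)·H(X|Y=y):
  Y=0: P(Y=0) = 17/57, P(X|Y=0) = (12/17, 5/17) → H(X|Y=0) = 0.87398
  Y=1: P(Y=1) = 6/19, P(X|Y=1) = (2/9, 7/9) → H(X|Y=1) = 0.76420
  Y=2: P(Y=2) = 22/57, P(X|Y=2) = (10/11, 1/11) → H(X|Y=2) = 0.43950
H(X|Y) = (17/57)·0.87398 + (6/19)·0.76420 + (22/57)·0.43950 = 0.67162 bits

I(X;Y) = H(X) - H(X|Y) = 0.94945 - 0.67162 = 0.2778 bits

Cross-check via I(X;Y) = H(X) + H(Y) - H(X,Y): computing H(Y) from the column sums and H(X,Y) from the 6 cells in the same way gives H(Y) = 1.57582 bits and H(X,Y) = 2.24744 bits, so
I(X;Y) = 0.94945 + 1.57582 - 2.24744 = 0.2778 bits ✓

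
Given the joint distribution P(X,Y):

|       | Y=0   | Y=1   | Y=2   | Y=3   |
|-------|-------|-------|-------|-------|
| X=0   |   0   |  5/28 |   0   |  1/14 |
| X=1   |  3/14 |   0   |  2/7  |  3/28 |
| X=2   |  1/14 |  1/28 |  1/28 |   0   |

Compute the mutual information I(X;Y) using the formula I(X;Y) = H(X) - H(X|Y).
0.6319 bits

I(X;Y) = H(X) - H(X|Y)

Marginal of X (row sums):
  P(X=0) = 0 + 5/28 + 0 + 1/14 = 1/4
  P(X=1) = 3/14 + 0 + 2/7 + 3/28 = 17/28
  P(X=2) = 1/14 + 1/28 + 1/28 + 0 = 1/7
H(X) = -[(1/4)·log₂(1/4) + (17/28)·log₂(17/28) + (1/7)·log₂(1/7)]
  = 0.50000 + 0.43708 + 0.40105 = 1.3381 bits

Marginal of Y (column sums):
  P(Y=0) = 0 + 3/14 + 1/14 = 2/7
  P(Y=1) = 5/28 + 0 + 1/28 = 3/14
  P(Y=2) = 0 + 2/7 + 1/28 = 9/28
  P(Y=3) = 1/14 + 3/28 + 0 = 5/28
H(X|Y) = Σ_y P(y)·H(X|Y=y):
  Y=0: P(Y=0) = 2/7, P(X|Y=0) = (0, 3/4, 1/4) → H(X|Y=0) = 0.81128
  Y=1: P(Y=1) = 3/14, P(X|Y=1) = (5/6, 0, 1/6) → H(X|Y=1) = 0.65002
  Y=2: P(Y=2) = 9/28, P(X|Y=2) = (0, 8/9, 1/9) → H(X|Y=2) = 0.50326
  Y=3: P(Y=3) = 5/28, P(X|Y=3) = (2/5, 3/5, 0) → H(X|Y=3) = 0.97095
H(X|Y) = (2/7)·0.81128 + (3/14)·0.65002 + (9/28)·0.50326 + (5/28)·0.97095 = 0.7062 bits

I(X;Y) = H(X) - H(X|Y) = 1.3381 - 0.7062 = 0.6319 bits

Cross-check via I(X;Y) = H(X) + H(Y) - H(X,Y): computing H(Y) from the column sums and H(X,Y) from the 12 cells in the same way gives H(Y) = 1.9628 bits and H(X,Y) = 2.6690 bits, so
I(X;Y) = 1.3381 + 1.9628 - 2.6690 = 0.6319 bits ✓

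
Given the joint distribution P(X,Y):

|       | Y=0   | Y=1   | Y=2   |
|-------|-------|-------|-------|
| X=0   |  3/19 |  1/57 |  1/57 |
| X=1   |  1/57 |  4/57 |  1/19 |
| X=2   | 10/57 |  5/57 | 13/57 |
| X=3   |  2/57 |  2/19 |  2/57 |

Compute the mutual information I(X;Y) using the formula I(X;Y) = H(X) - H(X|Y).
0.2370 bits

I(X;Y) = H(X) - H(X|Y)

Marginal of X (row sums):
  P(X=0) = 3/19 + 1/57 + 1/57 = 11/57
  P(X=1) = 1/57 + 4/57 + 1/19 = 8/57
  P(X=2) = 10/57 + 5/57 + 13/57 = 28/57
  P(X=3) = 2/57 + 2/19 + 2/57 = 10/57
H(X) = -[(11/57)·log₂(11/57) + (8/57)·log₂(8/57) + (28/57)·log₂(28/57) + (10/57)·log₂(10/57)]
  = 0.4580358 + 0.3975986 + 0.5037716 + 0.4405196 = 1.799926 bits

Marginal of Y (column sums):
  P(Y=0) = 3/19 + 1/57 + 10/57 + 2/57 = 22/57
  P(Y=1) = 1/57 + 4/57 + 5/57 + 2/19 = 16/57
  P(Y=2) = 1/57 + 1/19 + 13/57 + 2/57 = 1/3
H(X|Y) = Σ_y P(y)·H(X|Y=y):
  Y=0: P(Y=0) = 22/57, P(X|Y=0) = (9/22, 1/22, 5/11, 1/11) → H(X|Y=0) = 1.5617677
  Y=1: P(Y=1) = 16/57, P(X|Y=1) = (1/16, 1/4, 5/16, 3/8) → H(X|Y=1) = 1.8050365
  Y=2: P(Y=2) = 1/3, P(X|Y=2) = (1/19, 3/19, 13/19, 2/19) → H(X|Y=2) = 1.3605273
H(X|Y) = (22/57)·1.5617677 + (16/57)·1.8050365 + (1/3)·1.3605273 = 1.562974 bits

I(X;Y) = H(X) - H(X|Y) = 1.799926 - 1.562974 = 0.2370 bits

Cross-check via I(X;Y) = H(X) + H(Y) - H(X,Y): computing H(Y) from the column sums and H(X,Y) from the 12 cells in the same way gives H(Y) = 1.572923 bits and H(X,Y) = 3.135897 bits, so
I(X;Y) = 1.799926 + 1.572923 - 3.135897 = 0.2370 bits ✓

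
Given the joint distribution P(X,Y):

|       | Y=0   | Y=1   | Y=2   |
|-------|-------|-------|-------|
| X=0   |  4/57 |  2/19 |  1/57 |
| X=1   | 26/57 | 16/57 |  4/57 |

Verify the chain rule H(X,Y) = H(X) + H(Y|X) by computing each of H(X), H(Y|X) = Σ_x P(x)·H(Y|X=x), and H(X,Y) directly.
H(X) = 0.7077 bits, H(Y|X) = 1.3056 bits, H(X,Y) = 2.0132 bits

Marginal of X (row sums):
  P(X=0) = 4/57 + 2/19 + 1/57 = 11/57
  P(X=1) = 26/57 + 16/57 + 4/57 = 46/57
H(X) = -[(11/57)·log₂(11/57) + (46/57)·log₂(46/57)]
  = 0.458036 + 0.249633 = 0.7077 bits

H(Y|X) = Σ_x P(x)·H(Y|X=x):
  X=0: P(X=0) = 11/57, P(Y|X=0) = (4/11, 6/11, 1/11) → H(Y|X=0) = 1.322179
  X=1: P(X=1) = 46/57, P(Y|X=1) = (13/23, 8/23, 2/23) → H(Y|X=1) = 1.301574
H(Y|X) = (11/57)·1.322179 + (46/57)·1.301574 = 1.3056 bits

H(X,Y) = -Σ_{x,y} P(x,y) log₂ P(x,y). Per-cell terms -P(x,y)·log₂P(x,y):
  X=0: 0.268975, 0.341887, 0.102331
  X=1: 0.516556, 0.514495, 0.268975
Sum of the 6 terms: H(X,Y) = 2.0132 bits

Chain rule check:
  H(X) + H(Y|X) = 0.7077 + 1.3056 = 2.0133 bits
  H(X,Y) = 2.0132 bits
✓ Chain rule verified (Δ = 0.0001 is 4-dp rounding noise: each of the three values was rounded independently).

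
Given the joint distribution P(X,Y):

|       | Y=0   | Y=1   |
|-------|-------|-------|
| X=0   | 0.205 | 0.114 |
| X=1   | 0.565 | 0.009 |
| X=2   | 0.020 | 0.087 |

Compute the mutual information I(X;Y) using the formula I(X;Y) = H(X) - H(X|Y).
0.3003 bits

I(X;Y) = H(X) - H(X|Y)

Marginal of X (row sums):
  P(X=0) = 0.205 + 0.114 = 0.319
  P(X=1) = 0.565 + 0.009 = 0.574
  P(X=2) = 0.020 + 0.087 = 0.107
H(X) = -[0.319·log₂(0.319) + 0.574·log₂(0.574) + 0.107·log₂(0.107)]
  = 0.525831 + 0.459704 + 0.345002 = 1.33054 bits

Marginal of Y (column sums):
  P(Y=0) = 0.205 + 0.565 + 0.020 = 0.790
  P(Y=1) = 0.114 + 0.009 + 0.087 = 0.210
H(X|Y) = Σ_y P(y)·H(X|Y=y):
  Y=0: P(Y=0) = 0.790, P(X|Y=0) = (41/158, 113/158, 2/79) → H(X|Y=0) = 0.985174
  Y=1: P(Y=1) = 0.210, P(X|Y=1) = (19/35, 3/70, 29/70) → H(X|Y=1) = 1.199889
H(X|Y) = 0.790·0.985174 + 0.210·1.199889 = 1.03026 bits

I(X;Y) = H(X) - H(X|Y) = 1.33054 - 1.03026 = 0.3003 bits

Cross-check via I(X;Y) = H(X) + H(Y) - H(X,Y): computing H(Y) from the column sums and H(X,Y) from the 6 cells in the same way gives H(Y) = 0.74148 bits and H(X,Y) = 1.77175 bits, so
I(X;Y) = 1.33054 + 0.74148 - 1.77175 = 0.3003 bits ✓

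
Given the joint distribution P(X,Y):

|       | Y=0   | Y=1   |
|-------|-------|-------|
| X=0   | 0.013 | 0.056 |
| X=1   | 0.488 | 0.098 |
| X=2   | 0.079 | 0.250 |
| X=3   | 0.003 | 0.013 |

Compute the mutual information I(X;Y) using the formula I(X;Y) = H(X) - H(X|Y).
0.2774 bits

I(X;Y) = H(X) - H(X|Y)

Marginal of X (row sums):
  P(X=0) = 0.013 + 0.056 = 0.069
  P(X=1) = 0.488 + 0.098 = 0.586
  P(X=2) = 0.079 + 0.250 = 0.329
  P(X=3) = 0.003 + 0.013 = 0.016
H(X) = -[0.069·log₂(0.069) + 0.586·log₂(0.586) + 0.329·log₂(0.329) + 0.016·log₂(0.016)]
  = 0.26615 + 0.45182 + 0.52766 + 0.09545 = 1.3411 bits

Marginal of Y (column sums):
  P(Y=0) = 0.013 + 0.488 + 0.079 + 0.003 = 0.583
  P(Y=1) = 0.056 + 0.098 + 0.250 + 0.013 = 0.417
H(X|Y) = Σ_y P(y)·H(X|Y=y):
  Y=0: P(Y=0) = 0.583, P(X|Y=0) = (13/583, 488/583, 79/583, 3/583) → H(X|Y=0) = 0.76701
  Y=1: P(Y=1) = 0.417, P(X|Y=1) = (56/417, 98/417, 250/417, 13/417) → H(X|Y=1) = 1.47847
H(X|Y) = 0.583·0.76701 + 0.417·1.47847 = 1.0637 bits

I(X;Y) = H(X) - H(X|Y) = 1.3411 - 1.0637 = 0.2774 bits

Cross-check via I(X;Y) = H(X) + H(Y) - H(X,Y): computing H(Y) from the column sums and H(X,Y) from the 8 cells in the same way gives H(Y) = 0.9800 bits and H(X,Y) = 2.0437 bits, so
I(X;Y) = 1.3411 + 0.9800 - 2.0437 = 0.2774 bits ✓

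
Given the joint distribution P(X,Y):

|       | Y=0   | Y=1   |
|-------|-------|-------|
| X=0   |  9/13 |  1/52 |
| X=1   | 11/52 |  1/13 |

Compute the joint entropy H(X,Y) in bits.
1.2356 bits

H(X,Y) = -Σ_{x,y} P(x,y) log₂ P(x,y). Per-cell terms -P(x,y)·log₂P(x,y):
  X=0: 0.3673, 0.1096
  X=1: 0.4741, 0.2846
Sum of the 4 terms: H(X,Y) = 1.2356 bits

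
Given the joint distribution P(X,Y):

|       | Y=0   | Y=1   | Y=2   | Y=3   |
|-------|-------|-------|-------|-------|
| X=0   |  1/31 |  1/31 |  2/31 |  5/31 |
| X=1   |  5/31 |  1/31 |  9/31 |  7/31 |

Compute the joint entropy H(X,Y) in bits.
2.5865 bits

H(X,Y) = -Σ_{x,y} P(x,y) log₂ P(x,y). Per-cell terms -P(x,y)·log₂P(x,y):
  X=0: 0.1598, 0.1598, 0.2551, 0.4246
  X=1: 0.4246, 0.1598, 0.5180, 0.4848
Sum of the 8 terms: H(X,Y) = 2.5865 bits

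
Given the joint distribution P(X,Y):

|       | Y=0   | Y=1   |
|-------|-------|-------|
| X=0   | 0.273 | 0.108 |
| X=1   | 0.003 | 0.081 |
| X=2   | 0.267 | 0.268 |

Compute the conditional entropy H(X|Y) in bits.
1.2001 bits

H(X|Y) = H(X,Y) - H(Y)

H(X,Y) = -Σ_{x,y} P(x,y) log₂ P(x,y). Per-cell terms -P(x,y)·log₂P(x,y):
  X=0: 0.511336, 0.346777
  X=1: 0.025142, 0.293701
  X=2: 0.508659, 0.509118
Sum of the 6 terms: H(X,Y) = 2.19473 bits

Marginal of Y (column sums):
  P(Y=0) = 0.273 + 0.003 + 0.267 = 0.543
  P(Y=1) = 0.108 + 0.081 + 0.268 = 0.457
H(Y) = -[0.543·log₂(0.543) + 0.457·log₂(0.457)]
  = 0.478370 + 0.516288 = 0.99466 bits

H(X|Y) = H(X,Y) - H(Y) = 2.19473 - 0.99466 = 1.2001 bits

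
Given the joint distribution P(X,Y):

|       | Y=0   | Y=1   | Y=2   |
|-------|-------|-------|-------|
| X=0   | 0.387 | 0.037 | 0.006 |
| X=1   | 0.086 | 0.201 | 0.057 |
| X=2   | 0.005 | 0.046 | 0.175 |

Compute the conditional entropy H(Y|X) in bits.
0.9001 bits

H(Y|X) = H(X,Y) - H(X)

H(X,Y) = -Σ_{x,y} P(x,y) log₂ P(x,y). Per-cell terms -P(x,y)·log₂P(x,y):
  X=0: 0.530033, 0.175984, 0.044285
  X=1: 0.304399, 0.465261, 0.235575
  X=2: 0.038219, 0.204342, 0.440050
Sum of the 9 terms: H(X,Y) = 2.43815 bits

Marginal of X (row sums):
  P(X=0) = 0.387 + 0.037 + 0.006 = 0.430
  P(X=1) = 0.086 + 0.201 + 0.057 = 0.344
  P(X=2) = 0.005 + 0.046 + 0.175 = 0.226
H(X) = -[0.430·log₂(0.430) + 0.344·log₂(0.344) + 0.226·log₂(0.226)]
  = 0.523564 + 0.529595 + 0.484907 = 1.53807 bits

H(Y|X) = H(X,Y) - H(X) = 2.43815 - 1.53807 = 0.9001 bits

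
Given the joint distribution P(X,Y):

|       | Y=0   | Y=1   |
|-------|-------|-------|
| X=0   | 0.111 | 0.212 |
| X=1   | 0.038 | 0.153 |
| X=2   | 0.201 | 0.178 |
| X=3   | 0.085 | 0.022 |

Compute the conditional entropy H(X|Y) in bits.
1.7643 bits

H(X|Y) = H(X,Y) - H(Y)

H(X,Y) = -Σ_{x,y} P(x,y) log₂ P(x,y). Per-cell terms -P(x,y)·log₂P(x,y):
  X=0: 0.352022, 0.474427
  X=1: 0.179279, 0.414385
  X=2: 0.465261, 0.443229
  X=3: 0.302293, 0.121140
Sum of the 8 terms: H(X,Y) = 2.752036 bits

Marginal of Y (column sums):
  P(Y=0) = 0.111 + 0.038 + 0.201 + 0.085 = 0.435
  P(Y=1) = 0.212 + 0.153 + 0.178 + 0.022 = 0.565
H(Y) = -[0.435·log₂(0.435) + 0.565·log₂(0.565)]
  = 0.522397 + 0.465378 = 0.987775 bits

H(X|Y) = H(X,Y) - H(Y) = 2.752036 - 0.987775 = 1.7643 bits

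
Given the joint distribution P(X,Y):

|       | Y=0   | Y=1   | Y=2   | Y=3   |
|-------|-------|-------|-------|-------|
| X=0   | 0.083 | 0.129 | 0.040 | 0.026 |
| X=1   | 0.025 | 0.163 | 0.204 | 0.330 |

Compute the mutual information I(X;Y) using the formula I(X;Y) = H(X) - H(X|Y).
0.1880 bits

I(X;Y) = H(X) - H(X|Y)

Marginal of X (row sums):
  P(X=0) = 0.083 + 0.129 + 0.040 + 0.026 = 0.278
  P(X=1) = 0.025 + 0.163 + 0.204 + 0.330 = 0.722
H(X) = -[0.278·log₂(0.278) + 0.722·log₂(0.722)]
  = 0.51342 + 0.33929 = 0.85271 bits

Marginal of Y (column sums):
  P(Y=0) = 0.083 + 0.025 = 0.108
  P(Y=1) = 0.129 + 0.163 = 0.292
  P(Y=2) = 0.040 + 0.204 = 0.244
  P(Y=3) = 0.026 + 0.330 = 0.356
H(X|Y) = Σ_y P(y)·H(X|Y=y):
  Y=0: P(Y=0) = 0.108, P(X|Y=0) = (83/108, 25/108) → H(X|Y=0) = 0.78058
  Y=1: P(Y=1) = 0.292, P(X|Y=1) = (129/292, 163/292) → H(X|Y=1) = 0.99020
  Y=2: P(Y=2) = 0.244, P(X|Y=2) = (10/61, 51/61) → H(X|Y=2) = 0.64364
  Y=3: P(Y=3) = 0.356, P(X|Y=3) = (13/178, 165/178) → H(X|Y=3) = 0.37714
H(X|Y) = 0.108·0.78058 + 0.292·0.99020 + 0.244·0.64364 + 0.356·0.37714 = 0.66475 bits

I(X;Y) = H(X) - H(X|Y) = 0.85271 - 0.66475 = 0.1880 bits

Cross-check via I(X;Y) = H(X) + H(Y) - H(X,Y): computing H(Y) from the column sums and H(X,Y) from the 8 cells in the same way gives H(Y) = 1.89237 bits and H(X,Y) = 2.55712 bits, so
I(X;Y) = 0.85271 + 1.89237 - 2.55712 = 0.1880 bits ✓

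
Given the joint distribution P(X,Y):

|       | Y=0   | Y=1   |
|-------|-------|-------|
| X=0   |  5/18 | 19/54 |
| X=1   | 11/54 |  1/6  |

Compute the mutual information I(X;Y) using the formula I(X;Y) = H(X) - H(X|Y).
0.0080 bits

I(X;Y) = H(X) - H(X|Y)

Marginal of X (row sums):
  P(X=0) = 5/18 + 19/54 = 17/27
  P(X=1) = 11/54 + 1/6 = 10/27
H(X) = -[(17/27)·log₂(17/27) + (10/27)·log₂(10/27)]
  = 0.42023 + 0.53073 = 0.9510 bits

Marginal of Y (column sums):
  P(Y=0) = 5/18 + 11/54 = 13/27
  P(Y=1) = 19/54 + 1/6 = 14/27
H(X|Y) = Σ_y P(y)·H(X|Y=y):
  Y=0: P(Y=0) = 13/27, P(X|Y=0) = (15/26, 11/26) → H(X|Y=0) = 0.98286
  Y=1: P(Y=1) = 14/27, P(X|Y=1) = (19/28, 9/28) → H(X|Y=1) = 0.90593
H(X|Y) = (13/27)·0.98286 + (14/27)·0.90593 = 0.9430 bits

I(X;Y) = H(X) - H(X|Y) = 0.9510 - 0.9430 = 0.0080 bits

Cross-check via I(X;Y) = H(X) + H(Y) - H(X,Y): computing H(Y) from the column sums and H(X,Y) from the 4 cells in the same way gives H(Y) = 0.9990 bits and H(X,Y) = 1.9420 bits, so
I(X;Y) = 0.9510 + 0.9990 - 1.9420 = 0.0080 bits ✓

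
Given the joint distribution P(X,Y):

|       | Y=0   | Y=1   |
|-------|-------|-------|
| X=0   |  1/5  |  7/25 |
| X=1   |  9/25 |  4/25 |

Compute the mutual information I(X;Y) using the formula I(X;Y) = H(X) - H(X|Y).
0.0562 bits

I(X;Y) = H(X) - H(X|Y)

Marginal of X (row sums):
  P(X=0) = 1/5 + 7/25 = 12/25
  P(X=1) = 9/25 + 4/25 = 13/25
H(X) = -[(12/25)·log₂(12/25) + (13/25)·log₂(13/25)]
  = 0.50827 + 0.49058 = 0.99885 bits

Marginal of Y (column sums):
  P(Y=0) = 1/5 + 9/25 = 14/25
  P(Y=1) = 7/25 + 4/25 = 11/25
H(X|Y) = Σ_y P(y)·H(X|Y=y):
  Y=0: P(Y=0) = 14/25, P(X|Y=0) = (5/14, 9/14) → H(X|Y=0) = 0.94029
  Y=1: P(Y=1) = 11/25, P(X|Y=1) = (7/11, 4/11) → H(X|Y=1) = 0.94566
H(X|Y) = (14/25)·0.94029 + (11/25)·0.94566 = 0.94265 bits

I(X;Y) = H(X) - H(X|Y) = 0.99885 - 0.94265 = 0.0562 bits

Cross-check via I(X;Y) = H(X) + H(Y) - H(X,Y): computing H(Y) from the column sums and H(X,Y) from the 4 cells in the same way gives H(Y) = 0.98959 bits and H(X,Y) = 1.93224 bits, so
I(X;Y) = 0.99885 + 0.98959 - 1.93224 = 0.0562 bits ✓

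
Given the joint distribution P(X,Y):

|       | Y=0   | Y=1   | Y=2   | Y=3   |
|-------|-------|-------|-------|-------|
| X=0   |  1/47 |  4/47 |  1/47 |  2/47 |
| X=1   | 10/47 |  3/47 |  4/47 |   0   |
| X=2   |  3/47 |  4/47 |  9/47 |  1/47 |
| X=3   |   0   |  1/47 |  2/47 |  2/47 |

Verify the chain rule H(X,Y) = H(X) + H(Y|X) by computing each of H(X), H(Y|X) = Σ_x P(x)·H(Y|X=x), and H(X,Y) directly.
H(X) = 1.8400 bits, H(Y|X) = 1.5601 bits, H(X,Y) = 3.4002 bits

Marginal of X (row sums):
  P(X=0) = 1/47 + 4/47 + 1/47 + 2/47 = 8/47
  P(X=1) = 10/47 + 3/47 + 4/47 + 0 = 17/47
  P(X=2) = 3/47 + 4/47 + 9/47 + 1/47 = 17/47
  P(X=3) = 0 + 1/47 + 2/47 + 2/47 = 5/47
H(X) = -[(8/47)·log₂(8/47) + (17/47)·log₂(17/47) + (17/47)·log₂(17/47) + (5/47)·log₂(5/47)]
  = 0.4348236 + 0.5306626 + 0.5306626 + 0.3439001 = 1.8400 bits

H(Y|X) = Σ_x P(x)·H(Y|X=x):
  X=0: P(X=0) = 8/47, P(Y|X=0) = (1/8, 1/2, 1/8, 1/4) → H(Y|X=0) = 1.7500000
  X=1: P(X=1) = 17/47, P(Y|X=1) = (10/17, 3/17, 4/17, 0) → H(Y|X=1) = 1.3831000
  X=2: P(X=2) = 17/47, P(Y|X=2) = (3/17, 4/17, 9/17, 1/17) → H(Y|X=2) = 1.6589798
  X=3: P(X=3) = 5/47, P(Y|X=3) = (0, 1/5, 2/5, 2/5) → H(Y|X=3) = 1.5219281
H(Y|X) = (8/47)·1.7500000 + (17/47)·1.3831000 + (17/47)·1.6589798 + (5/47)·1.5219281 = 1.5601 bits

H(X,Y) = -Σ_{x,y} P(x,y) log₂ P(x,y). Per-cell terms -P(x,y)·log₂P(x,y):
  X=0: 0.1181827, 0.3025182, 0.1181827, 0.1938123
  X=1: 0.4750342, 0.2533804, 0.3025182, 0.0000000
  X=2: 0.2533804, 0.3025182, 0.4566378, 0.1181827
  X=3: 0.0000000, 0.1181827, 0.1938123, 0.1938123
  (cells with P = 0 contribute 0)
Sum of the 16 terms: H(X,Y) = 3.4002 bits

Chain rule check:
  H(X) + H(Y|X) = 1.8400 + 1.5601 = 3.4001 bits
  H(X,Y) = 3.4002 bits
✓ Chain rule verified (Δ = 0.0001 is 4-dp rounding noise: each of the three values was rounded independently).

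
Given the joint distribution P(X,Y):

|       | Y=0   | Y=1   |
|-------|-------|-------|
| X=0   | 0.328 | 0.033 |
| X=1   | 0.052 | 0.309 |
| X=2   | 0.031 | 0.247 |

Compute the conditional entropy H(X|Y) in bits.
1.1119 bits

H(X|Y) = H(X,Y) - H(Y)

H(X,Y) = -Σ_{x,y} P(x,y) log₂ P(x,y). Per-cell terms -P(x,y)·log₂P(x,y):
  X=0: 0.5275, 0.1624
  X=1: 0.2218, 0.5235
  X=2: 0.1554, 0.4983
Sum of the 6 terms: H(X,Y) = 2.0889 bits

Marginal of Y (column sums):
  P(Y=0) = 0.328 + 0.052 + 0.031 = 0.411
  P(Y=1) = 0.033 + 0.309 + 0.247 = 0.589
H(Y) = -[0.411·log₂(0.411) + 0.589·log₂(0.589)]
  = 0.5272 + 0.4498 = 0.9770 bits

H(X|Y) = H(X,Y) - H(Y) = 2.0889 - 0.9770 = 1.1119 bits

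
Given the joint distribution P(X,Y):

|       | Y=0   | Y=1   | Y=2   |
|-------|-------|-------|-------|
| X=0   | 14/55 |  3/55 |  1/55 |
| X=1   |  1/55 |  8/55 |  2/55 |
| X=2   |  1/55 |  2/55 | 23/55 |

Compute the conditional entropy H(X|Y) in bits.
0.8040 bits

H(X|Y) = H(X,Y) - H(Y)

H(X,Y) = -Σ_{x,y} P(x,y) log₂ P(x,y). Per-cell terms -P(x,y)·log₂P(x,y):
  X=0: 0.50247, 0.22889, 0.10512
  X=1: 0.10512, 0.40456, 0.17387
  X=2: 0.10512, 0.17387, 0.52599
Sum of the 9 terms: H(X,Y) = 2.3250 bits

Marginal of Y (column sums):
  P(Y=0) = 14/55 + 1/55 + 1/55 = 16/55
  P(Y=1) = 3/55 + 8/55 + 2/55 = 13/55
  P(Y=2) = 1/55 + 2/55 + 23/55 = 26/55
H(Y) = -[(16/55)·log₂(16/55) + (13/55)·log₂(13/55) + (26/55)·log₂(26/55)]
  = 0.51821 + 0.49185 + 0.51098 = 1.5210 bits

H(X|Y) = H(X,Y) - H(Y) = 2.3250 - 1.5210 = 0.8040 bits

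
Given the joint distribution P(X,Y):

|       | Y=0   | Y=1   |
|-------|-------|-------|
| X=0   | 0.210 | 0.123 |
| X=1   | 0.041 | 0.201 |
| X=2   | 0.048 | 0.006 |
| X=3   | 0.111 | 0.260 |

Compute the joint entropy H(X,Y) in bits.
2.6108 bits

H(X,Y) = -Σ_{x,y} P(x,y) log₂ P(x,y). Per-cell terms -P(x,y)·log₂P(x,y):
  X=0: 0.4728, 0.3719
  X=1: 0.1889, 0.4653
  X=2: 0.2103, 0.0443
  X=3: 0.3520, 0.5053
Sum of the 8 terms: H(X,Y) = 2.6108 bits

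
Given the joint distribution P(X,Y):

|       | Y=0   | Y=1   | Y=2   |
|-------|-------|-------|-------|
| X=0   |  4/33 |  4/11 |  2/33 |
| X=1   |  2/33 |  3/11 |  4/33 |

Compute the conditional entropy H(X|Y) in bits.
0.9609 bits

H(X|Y) = H(X,Y) - H(Y)

H(X,Y) = -Σ_{x,y} P(x,y) log₂ P(x,y). Per-cell terms -P(x,y)·log₂P(x,y):
  X=0: 0.36902, 0.53070, 0.24511
  X=1: 0.24511, 0.51122, 0.36902
Sum of the 6 terms: H(X,Y) = 2.2702 bits

Marginal of Y (column sums):
  P(Y=0) = 4/33 + 2/33 = 2/11
  P(Y=1) = 4/11 + 3/11 = 7/11
  P(Y=2) = 2/33 + 4/33 = 2/11
H(Y) = -[(2/11)·log₂(2/11) + (7/11)·log₂(7/11) + (2/11)·log₂(2/11)]
  = 0.44717 + 0.41496 + 0.44717 = 1.3093 bits

H(X|Y) = H(X,Y) - H(Y) = 2.2702 - 1.3093 = 0.9609 bits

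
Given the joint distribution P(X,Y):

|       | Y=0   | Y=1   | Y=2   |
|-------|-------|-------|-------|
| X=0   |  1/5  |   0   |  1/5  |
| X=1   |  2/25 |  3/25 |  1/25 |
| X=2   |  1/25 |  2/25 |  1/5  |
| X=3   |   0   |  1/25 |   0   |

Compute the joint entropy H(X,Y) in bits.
2.9005 bits

H(X,Y) = -Σ_{x,y} P(x,y) log₂ P(x,y). Per-cell terms -P(x,y)·log₂P(x,y):
  X=0: 0.46439, 0.00000, 0.46439
  X=1: 0.29151, 0.36707, 0.18575
  X=2: 0.18575, 0.29151, 0.46439
  X=3: 0.00000, 0.18575, 0.00000
  (cells with P = 0 contribute 0)
Sum of the 12 terms: H(X,Y) = 2.9005 bits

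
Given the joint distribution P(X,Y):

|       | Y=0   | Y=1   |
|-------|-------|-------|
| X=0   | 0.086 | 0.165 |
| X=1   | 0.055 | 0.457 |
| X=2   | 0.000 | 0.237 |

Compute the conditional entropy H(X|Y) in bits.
1.3851 bits

H(X|Y) = H(X,Y) - H(Y)

H(X,Y) = -Σ_{x,y} P(x,y) log₂ P(x,y). Per-cell terms -P(x,y)·log₂P(x,y):
  X=0: 0.3044, 0.4289
  X=1: 0.2301, 0.5163
  X=2: 0.0000, 0.4923
  (cells with P = 0 contribute 0)
Sum of the 6 terms: H(X,Y) = 1.9720 bits

Marginal of Y (column sums):
  P(Y=0) = 0.086 + 0.055 + 0.000 = 0.141
  P(Y=1) = 0.165 + 0.457 + 0.237 = 0.859
H(Y) = -[0.141·log₂(0.141) + 0.859·log₂(0.859)]
  = 0.3985 + 0.1884 = 0.5869 bits

H(X|Y) = H(X,Y) - H(Y) = 1.9720 - 0.5869 = 1.3851 bits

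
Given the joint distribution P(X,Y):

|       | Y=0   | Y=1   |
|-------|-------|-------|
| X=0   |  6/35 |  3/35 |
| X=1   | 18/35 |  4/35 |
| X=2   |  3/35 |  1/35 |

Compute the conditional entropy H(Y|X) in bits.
0.7588 bits

H(Y|X) = H(X,Y) - H(X)

H(X,Y) = -Σ_{x,y} P(x,y) log₂ P(x,y). Per-cell terms -P(x,y)·log₂P(x,y):
  X=0: 0.43617, 0.30380
  X=1: 0.49338, 0.35763
  X=2: 0.30380, 0.14655
Sum of the 6 terms: H(X,Y) = 2.0413 bits

Marginal of X (row sums):
  P(X=0) = 6/35 + 3/35 = 9/35
  P(X=1) = 18/35 + 4/35 = 22/35
  P(X=2) = 3/35 + 1/35 = 4/35
H(X) = -[(9/35)·log₂(9/35) + (22/35)·log₂(22/35) + (4/35)·log₂(4/35)]
  = 0.50383 + 0.42105 + 0.35763 = 1.2825 bits

H(Y|X) = H(X,Y) - H(X) = 2.0413 - 1.2825 = 0.7588 bits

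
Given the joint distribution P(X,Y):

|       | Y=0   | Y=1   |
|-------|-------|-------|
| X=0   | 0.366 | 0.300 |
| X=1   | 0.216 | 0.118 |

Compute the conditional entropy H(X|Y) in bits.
0.9127 bits

H(X|Y) = H(X,Y) - H(Y)

H(X,Y) = -Σ_{x,y} P(x,y) log₂ P(x,y). Per-cell terms -P(x,y)·log₂P(x,y):
  X=0: 0.5307, 0.5211
  X=1: 0.4776, 0.3638
Sum of the 4 terms: H(X,Y) = 1.8932 bits

Marginal of Y (column sums):
  P(Y=0) = 0.366 + 0.216 = 0.582
  P(Y=1) = 0.300 + 0.118 = 0.418
H(Y) = -[0.582·log₂(0.582) + 0.418·log₂(0.418)]
  = 0.4545 + 0.5260 = 0.9805 bits

H(X|Y) = H(X,Y) - H(Y) = 1.8932 - 0.9805 = 0.9127 bits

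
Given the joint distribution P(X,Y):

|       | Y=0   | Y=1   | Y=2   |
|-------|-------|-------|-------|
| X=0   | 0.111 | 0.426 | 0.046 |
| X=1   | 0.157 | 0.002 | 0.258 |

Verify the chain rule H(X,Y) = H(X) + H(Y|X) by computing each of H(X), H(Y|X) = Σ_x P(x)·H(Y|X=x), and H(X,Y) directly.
H(X) = 0.9800 bits, H(Y|X) = 1.0424 bits, H(X,Y) = 2.0224 bits

Marginal of X (row sums):
  P(X=0) = 0.111 + 0.426 + 0.046 = 0.583
  P(X=1) = 0.157 + 0.002 + 0.258 = 0.417
H(X) = -[0.583·log₂(0.583) + 0.417·log₂(0.417)]
  = 0.453826 + 0.526204 = 0.9800 bits

H(Y|X) = Σ_x P(x)·H(Y|X=x):
  X=0: P(X=0) = 0.583, P(Y|X=0) = (111/583, 426/583, 46/583) → H(Y|X=0) = 1.075430
  X=1: P(X=1) = 0.417, P(Y|X=1) = (157/417, 2/417, 86/139) → H(Y|X=1) = 0.996105
H(Y|X) = 0.583·1.075430 + 0.417·0.996105 = 1.0424 bits

H(X,Y) = -Σ_{x,y} P(x,y) log₂ P(x,y). Per-cell terms -P(x,y)·log₂P(x,y):
  X=0: 0.352022, 0.524438, 0.204342
  X=1: 0.419373, 0.017932, 0.504276
Sum of the 6 terms: H(X,Y) = 2.0224 bits

Chain rule check:
  H(X) + H(Y|X) = 0.9800 + 1.0424 = 2.0224 bits
  H(X,Y) = 2.0224 bits
✓ Chain rule verified.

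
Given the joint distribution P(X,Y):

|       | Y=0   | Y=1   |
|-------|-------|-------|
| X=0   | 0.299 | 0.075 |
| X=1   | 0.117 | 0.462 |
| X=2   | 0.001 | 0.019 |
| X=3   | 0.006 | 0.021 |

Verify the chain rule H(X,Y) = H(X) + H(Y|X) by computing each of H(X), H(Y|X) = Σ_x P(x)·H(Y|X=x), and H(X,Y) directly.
H(X) = 1.2407 bits, H(Y|X) = 0.7171 bits, H(X,Y) = 1.9578 bits

Marginal of X (row sums):
  P(X=0) = 0.299 + 0.075 = 0.374
  P(X=1) = 0.117 + 0.462 = 0.579
  P(X=2) = 0.001 + 0.019 = 0.020
  P(X=3) = 0.006 + 0.021 = 0.027
H(X) = -[0.374·log₂(0.374) + 0.579·log₂(0.579) + 0.020·log₂(0.020) + 0.027·log₂(0.027)]
  = 0.53066 + 0.45646 + 0.11288 + 0.14069 = 1.2407 bits

H(Y|X) = Σ_x P(x)·H(Y|X=x):
  X=0: P(X=0) = 0.374, P(Y|X=0) = (299/374, 75/374) → H(Y|X=0) = 0.72300
  X=1: P(X=1) = 0.579, P(Y|X=1) = (39/193, 154/193) → H(Y|X=1) = 0.72605
  X=2: P(X=2) = 0.020, P(Y|X=2) = (1/20, 19/20) → H(Y|X=2) = 0.28640
  X=3: P(X=3) = 0.027, P(Y|X=3) = (2/9, 7/9) → H(Y|X=3) = 0.76420
H(Y|X) = 0.374·0.72300 + 0.579·0.72605 + 0.020·0.28640 + 0.027·0.76420 = 0.7171 bits

H(X,Y) = -Σ_{x,y} P(x,y) log₂ P(x,y). Per-cell terms -P(x,y)·log₂P(x,y):
  X=0: 0.52079, 0.28027
  X=1: 0.36216, 0.51468
  X=2: 0.00997, 0.10864
  X=3: 0.04428, 0.11704
Sum of the 8 terms: H(X,Y) = 1.9578 bits

Chain rule check:
  H(X) + H(Y|X) = 1.2407 + 0.7171 = 1.9578 bits
  H(X,Y) = 1.9578 bits
✓ Chain rule verified.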